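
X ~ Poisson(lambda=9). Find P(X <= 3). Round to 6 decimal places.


P(X<=3) = e^(-9)*9^0/0! + e^(-9)*9^1/1! + e^(-9)*9^2/2! + e^(-9)*9^3/3!
≈ 0.0001234098 + 0.0011106882 + 0.0049980971 + 0.0149942912
= 0.0212264863
≈ 0.021226

0.021226


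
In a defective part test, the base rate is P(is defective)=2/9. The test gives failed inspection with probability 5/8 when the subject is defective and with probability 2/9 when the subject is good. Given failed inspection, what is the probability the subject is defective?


P(A) = P(A|B)P(B) + P(A|B')P(B') = 5/8*2/9 + 2/9*7/9 = 101/324
P(B|A) = P(A|B)P(B)/P(A) = (5/36)/(101/324) = 45/101

45/101


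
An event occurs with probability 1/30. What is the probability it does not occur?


P(A') = 1 - P(A) = 1 - 1/30 = 29/30

29/30


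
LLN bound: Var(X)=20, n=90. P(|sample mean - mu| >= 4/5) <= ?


Var(Xbar) = Var(X)/n = 20/90
Chebyshev: P(|Xbar-mu| >= 4/5) <= Var(Xbar)/(4/5)^2 = (2/9)/(16/25) = 25/72

25/72


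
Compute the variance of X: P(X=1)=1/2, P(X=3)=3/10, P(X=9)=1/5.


E[X] = 16/5, E[X^2] = 97/5
Var(X) = E[X^2] - (E[X])^2 = 97/5 - (16/5)^2 = 229/25

229/25


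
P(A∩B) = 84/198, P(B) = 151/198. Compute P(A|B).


P(A|B) = P(A∩B)/P(B) = (84/198)/(151/198) = 84/151

84/151


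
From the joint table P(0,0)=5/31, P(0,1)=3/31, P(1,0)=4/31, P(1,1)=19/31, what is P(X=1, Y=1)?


Read from table: P(X=1, Y=1) = 19/31

19/31


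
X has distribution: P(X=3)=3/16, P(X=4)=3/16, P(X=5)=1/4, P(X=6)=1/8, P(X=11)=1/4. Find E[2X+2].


E[2X+2] = sum(g(x)*P(x))
= 8*3/16 + 10*3/16 + 12*1/4 + 14*1/8 + 24*1/4
= 113/8

113/8


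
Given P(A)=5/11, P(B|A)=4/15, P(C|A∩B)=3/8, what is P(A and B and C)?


P(A∩B∩C) = P(A) * P(B|A) * P(C|A∩B)
= 5/11 * 4/15 * 3/8
= 4/33 * 3/8 = 1/22

1/22


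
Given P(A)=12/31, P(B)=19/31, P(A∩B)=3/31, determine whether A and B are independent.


P(A)*P(B) = 12/31*19/31 = 228/961
P(A∩B) = 3/31 != 228/961, so not independent

No, A and B are not independent


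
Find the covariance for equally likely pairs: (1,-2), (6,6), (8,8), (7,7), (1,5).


E[X]=23/5, E[Y]=24/5, E[XY]=152/5
Cov(X,Y) = E[XY] - E[X]E[Y] = 152/5 - 23/5*24/5 = 208/25

208/25


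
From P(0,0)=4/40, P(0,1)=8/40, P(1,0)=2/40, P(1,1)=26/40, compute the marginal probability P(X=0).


P(X=0) = P(0,0)+P(0,1) = 4/40 + 8/40 = 12/40 = 3/10

3/10


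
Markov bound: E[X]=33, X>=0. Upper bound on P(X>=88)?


Markov: P(X >= a) <= E[X]/a
P(X >= 88) <= 33/88 = 3/8

3/8


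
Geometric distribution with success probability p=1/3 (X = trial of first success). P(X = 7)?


P(X=7) = (1-p)^6 * p = (2/3)^6 * 1/3
= 64/729 * 1/3 = 64/2187

64/2187


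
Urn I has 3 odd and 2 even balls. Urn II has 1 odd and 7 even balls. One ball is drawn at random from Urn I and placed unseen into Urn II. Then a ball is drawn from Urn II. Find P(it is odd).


P(transfer odd) = 3/5; P(transfer even) = 2/5
If odd transferred: Urn II has 2 odd of 9, so P(odd|odd moved) = 2/9
If even transferred: Urn II has 1 odd of 9, so P(odd|even moved) = 1/9
By total probability: P(odd) = 3/5*2/9 + 2/5*1/9 = 8/45

8/45


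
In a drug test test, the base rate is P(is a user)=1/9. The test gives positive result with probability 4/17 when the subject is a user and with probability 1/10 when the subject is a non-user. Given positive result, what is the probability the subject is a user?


P(A) = P(A|B)P(B) + P(A|B')P(B') = 4/17*1/9 + 1/10*8/9 = 88/765
P(B|A) = P(A|B)P(B)/P(A) = (4/153)/(88/765) = 5/22

5/22


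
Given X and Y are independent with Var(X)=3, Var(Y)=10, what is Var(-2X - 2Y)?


Independence => Cov(X,Y)=0
Var(-2X - 2Y) = (-2)^2*Var(X) + (-2)^2*Var(Y)
= 4*3 + 4*10 = 52

52


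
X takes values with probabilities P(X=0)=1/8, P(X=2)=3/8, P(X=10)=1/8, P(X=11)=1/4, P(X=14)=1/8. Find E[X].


E[X] = sum(x * P(x))
= 0*1/8 + 2*3/8 + 10*1/8 + 11*1/4 + 14*1/8
= 13/2

13/2


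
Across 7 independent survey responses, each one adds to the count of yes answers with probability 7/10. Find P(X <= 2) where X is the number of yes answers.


P(X<=2) = P(X=0) + P(X=1) + P(X=2)
= 2187/10000000 + 35721/10000000 + 250047/10000000
= 57591/2000000

57591/2000000


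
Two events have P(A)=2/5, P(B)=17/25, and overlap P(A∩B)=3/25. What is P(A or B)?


P(A∪B) = P(A) + P(B) - P(A∩B)
= 2/5 + 17/25 - 3/25 = 24/25

24/25


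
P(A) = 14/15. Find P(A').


P(A') = 1 - P(A) = 1 - 14/15 = 1/15

1/15


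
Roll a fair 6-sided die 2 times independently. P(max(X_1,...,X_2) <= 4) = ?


P(max <= 4) = P(all X_i <= 4) = (P(X_1 <= 4))^2
= (4/6)^2 = (2/3)^2 = 4/9

4/9


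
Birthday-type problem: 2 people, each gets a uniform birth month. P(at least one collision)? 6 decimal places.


P(all different) = prod((12-i)/12 for i=0..1) = 0.916667
P(at least one match) = 1 - 0.916667 = 0.083333

0.083333


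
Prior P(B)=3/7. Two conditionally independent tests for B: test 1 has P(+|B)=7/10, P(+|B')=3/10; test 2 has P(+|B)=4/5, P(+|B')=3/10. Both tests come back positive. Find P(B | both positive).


After test 1: P(+) = 7/10*3/7 + 3/10*4/7 = 33/70
P(B|+) = (3/10)/(33/70) = 7/11
After test 2 (use post1 as new prior): P(+) = 4/5*7/11 + 3/10*4/11 = 34/55
P(B|+,+) = (28/55)/(34/55) = 14/17

14/17


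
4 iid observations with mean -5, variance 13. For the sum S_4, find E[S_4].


E[S_n] = n*E[X_1] = 4*-5 = -20

-20


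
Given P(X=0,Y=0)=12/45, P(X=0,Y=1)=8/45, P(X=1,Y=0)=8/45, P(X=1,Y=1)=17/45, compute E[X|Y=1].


P(Y=1) = 25/45
E[X|Y=1] = (0*8 + 1*17)/25 = 17/25

17/25


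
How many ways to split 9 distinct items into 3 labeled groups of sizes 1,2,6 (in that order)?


9! = 362880
Denominator: 1!=1 * 2!=2 * 6!=720
Coefficient = 362880 / 1440 = 252

252


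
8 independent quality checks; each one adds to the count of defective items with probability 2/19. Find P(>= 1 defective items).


P(at least one) = 1 - P(none)
P(none) = (1 - 2/19)^8 = (17/19)^8 = 6975757441/16983563041
P(at least one) = 1 - 6975757441/16983563041 = 10007805600/16983563041

10007805600/16983563041


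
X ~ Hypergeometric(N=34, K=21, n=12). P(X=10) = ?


P(X=10) = C(21,10)*C(13,2) / C(34,12)
= 352716*78 / 548354040
= 27511848/548354040 = 5187/103385

5187/103385


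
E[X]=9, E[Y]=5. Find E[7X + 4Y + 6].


E[7X + 4Y + 6] = 7*E[X] + 4*E[Y] + 6
= (7)*(9) + (4)*(5) + (6)
= 63 + 20 + 6 = 89

89


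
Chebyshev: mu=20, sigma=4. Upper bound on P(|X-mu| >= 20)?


k = 20/4 = 5
Chebyshev: P(|X-mu| >= k*sigma) <= 1/k^2 = 1/5^2 = 1/25

1/25


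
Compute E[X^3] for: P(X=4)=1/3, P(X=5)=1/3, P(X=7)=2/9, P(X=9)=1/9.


E[X^3] = sum(x^3 * P(x))
= 64*1/3 + 125*1/3 + 343*2/9 + 729*1/9
= 1982/9

1982/9


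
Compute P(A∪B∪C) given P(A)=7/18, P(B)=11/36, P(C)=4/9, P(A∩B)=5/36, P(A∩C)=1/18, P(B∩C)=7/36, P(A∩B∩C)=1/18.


P(A∪B∪C) = P(A)+P(B)+P(C) - P(AB)-P(AC)-P(BC) + P(ABC)
= 7/18+11/36+4/9 - 5/36-1/18-7/36 + 1/18
= 29/36

29/36


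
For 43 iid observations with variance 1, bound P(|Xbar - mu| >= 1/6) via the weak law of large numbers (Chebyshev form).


Var(Xbar) = Var(X)/n = 1/43
Chebyshev: P(|Xbar-mu| >= 1/6) <= Var(Xbar)/(1/6)^2 = (1/43)/(1/36) = 36/43

36/43


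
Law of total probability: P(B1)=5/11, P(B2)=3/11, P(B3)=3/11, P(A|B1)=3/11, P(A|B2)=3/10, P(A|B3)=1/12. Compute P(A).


P(A) = P(A|B1)P(B1) + P(A|B2)P(B2) + P(A|B3)P(B3)
= 3/11*5/11 + 3/10*3/11 + 1/12*3/11
= 15/121 + 9/110 + 1/44 = 553/2420

553/2420


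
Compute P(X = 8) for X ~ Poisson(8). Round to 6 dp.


P(X=8) = e^(-8) * 8^8 / 8!
≈ 0.0003354626279 * 16777216 / 40320
≈ 0.139587

0.139587


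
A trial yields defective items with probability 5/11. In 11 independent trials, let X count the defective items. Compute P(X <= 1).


P(X<=1) = P(X=0) + P(X=1)
= 362797056/285311670611 + 302330880/25937424601
= 3688436736/285311670611

3688436736/285311670611


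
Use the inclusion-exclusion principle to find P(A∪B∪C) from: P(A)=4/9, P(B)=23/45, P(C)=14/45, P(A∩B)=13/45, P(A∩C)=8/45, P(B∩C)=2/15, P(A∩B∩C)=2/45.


P(A∪B∪C) = P(A)+P(B)+P(C) - P(AB)-P(AC)-P(BC) + P(ABC)
= 4/9+23/45+14/45 - 13/45-8/45-2/15 + 2/45
= 32/45

32/45


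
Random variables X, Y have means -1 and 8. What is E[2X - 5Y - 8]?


E[2X - 5Y - 8] = 2*E[X] - 5*E[Y] - 8
= (2)*(-1) + (-5)*(8) + (-8)
= -2 - 40 - 8 = -50

-50


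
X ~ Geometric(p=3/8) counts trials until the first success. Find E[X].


For geometric (trials until first success), E[X] = 1/p = 1/(3/8) = 8/3

8/3


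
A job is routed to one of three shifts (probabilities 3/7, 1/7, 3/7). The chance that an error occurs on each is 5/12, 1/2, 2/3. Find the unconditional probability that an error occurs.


P(A) = P(A|B1)P(B1) + P(A|B2)P(B2) + P(A|B3)P(B3)
= 5/12*3/7 + 1/2*1/7 + 2/3*3/7
= 5/28 + 1/14 + 2/7 = 15/28

15/28


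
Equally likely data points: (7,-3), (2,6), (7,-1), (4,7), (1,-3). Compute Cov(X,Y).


E[X]=21/5, E[Y]=6/5, E[XY]=9/5
Cov(X,Y) = E[XY] - E[X]E[Y] = 9/5 - 21/5*6/5 = -81/25

-81/25


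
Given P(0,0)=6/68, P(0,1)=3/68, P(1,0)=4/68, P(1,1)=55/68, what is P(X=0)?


P(X=0) = P(0,0)+P(0,1) = 6/68 + 3/68 = 9/68

9/68


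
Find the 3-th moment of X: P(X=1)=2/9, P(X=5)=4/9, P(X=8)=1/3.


E[X^3] = sum(x^3 * P(x))
= 1*2/9 + 125*4/9 + 512*1/3
= 2038/9

2038/9


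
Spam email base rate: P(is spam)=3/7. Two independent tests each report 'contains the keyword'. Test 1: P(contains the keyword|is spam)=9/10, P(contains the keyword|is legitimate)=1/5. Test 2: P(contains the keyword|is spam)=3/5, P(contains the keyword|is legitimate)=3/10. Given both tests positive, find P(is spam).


After test 1: P(+) = 9/10*3/7 + 1/5*4/7 = 1/2
P(B|+) = (27/70)/(1/2) = 27/35
After test 2 (use post1 as new prior): P(+) = 3/5*27/35 + 3/10*8/35 = 93/175
P(B|+,+) = (81/175)/(93/175) = 27/31

27/31


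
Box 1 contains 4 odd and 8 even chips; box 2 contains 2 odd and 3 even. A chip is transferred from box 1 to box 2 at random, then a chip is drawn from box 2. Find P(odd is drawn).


P(transfer odd) = 4/12 = 1/3; P(transfer even) = 2/3
If odd transferred: Urn II has 3 odd of 6, so P(odd|odd moved) = 1/2
If even transferred: Urn II has 2 odd of 6, so P(odd|even moved) = 1/3
By total probability: P(odd) = 1/3*1/2 + 2/3*1/3 = 7/18

7/18


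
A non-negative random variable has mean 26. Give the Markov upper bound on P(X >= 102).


Markov: P(X >= a) <= E[X]/a
P(X >= 102) <= 26/102 = 13/51

13/51


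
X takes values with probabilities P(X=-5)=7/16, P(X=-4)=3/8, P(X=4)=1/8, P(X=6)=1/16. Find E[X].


E[X] = sum(x * P(x))
= -5*7/16 - 4*3/8 + 4*1/8 + 6*1/16
= -45/16

-45/16


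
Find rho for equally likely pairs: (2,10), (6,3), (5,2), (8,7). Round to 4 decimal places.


Cov(X,Y) = -2.8750, Var(X) = 4.6875, Var(Y) = 10.2500
rho = Cov/(sqrt(VarX)*sqrt(VarY)) = -0.4148

-0.4148


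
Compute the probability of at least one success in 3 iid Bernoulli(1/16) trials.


P(at least one) = 1 - P(none)
P(none) = (1 - 1/16)^3 = (15/16)^3 = 3375/4096
P(at least one) = 1 - 3375/4096 = 721/4096

721/4096


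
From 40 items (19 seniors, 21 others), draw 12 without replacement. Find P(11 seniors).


P(X=11) = C(19,11)*C(21,1) / C(40,12)
= 75582*21 / 5586853480
= 1587222/5586853480 = 189/665260

189/665260


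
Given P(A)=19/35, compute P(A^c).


P(A') = 1 - P(A) = 1 - 19/35 = 16/35

16/35


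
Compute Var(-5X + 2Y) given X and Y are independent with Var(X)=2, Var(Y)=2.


Independence => Cov(X,Y)=0
Var(-5X + 2Y) = (-5)^2*Var(X) + 2^2*Var(Y)
= 25*2 + 4*2 = 58

58


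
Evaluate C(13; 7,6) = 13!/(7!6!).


13! = 6227020800
Denominator: 7!=5040 * 6!=720
Coefficient = 6227020800 / 3628800 = 1716

1716


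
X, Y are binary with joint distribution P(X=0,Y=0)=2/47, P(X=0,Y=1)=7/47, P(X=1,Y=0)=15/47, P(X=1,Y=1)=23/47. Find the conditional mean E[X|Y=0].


P(Y=0) = 17/47
E[X|Y=0] = (0*2 + 1*15)/17 = 15/17

15/17


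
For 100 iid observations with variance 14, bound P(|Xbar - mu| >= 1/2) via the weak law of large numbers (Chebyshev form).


Var(Xbar) = Var(X)/n = 14/100
Chebyshev: P(|Xbar-mu| >= 1/2) <= Var(Xbar)/(1/2)^2 = (7/50)/(1/4) = 14/25

14/25


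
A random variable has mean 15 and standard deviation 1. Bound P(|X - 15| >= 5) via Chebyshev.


k = 5/1 = 5
Chebyshev: P(|X-mu| >= k*sigma) <= 1/k^2 = 1/5^2 = 1/25

1/25


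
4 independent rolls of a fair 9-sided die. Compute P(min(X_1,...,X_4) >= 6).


P(min >= 6) = P(all X_i >= 6) = (P(X_1 >= 6))^4
= (4/9)^4 = 256/6561

256/6561


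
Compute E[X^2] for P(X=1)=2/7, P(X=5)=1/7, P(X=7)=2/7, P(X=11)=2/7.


E[X^2] = sum(g(x)*P(x))
= 1*2/7 + 25*1/7 + 49*2/7 + 121*2/7
= 367/7

367/7


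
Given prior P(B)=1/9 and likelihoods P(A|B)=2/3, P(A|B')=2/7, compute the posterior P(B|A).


P(A) = P(A|B)P(B) + P(A|B')P(B') = 2/3*1/9 + 2/7*8/9 = 62/189
P(B|A) = P(A|B)P(B)/P(A) = (2/27)/(62/189) = 7/31

7/31


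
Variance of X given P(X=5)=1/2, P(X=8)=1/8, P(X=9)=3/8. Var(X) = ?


E[X] = 55/8, E[X^2] = 407/8
Var(X) = E[X^2] - (E[X])^2 = 407/8 - (55/8)^2 = 231/64

231/64


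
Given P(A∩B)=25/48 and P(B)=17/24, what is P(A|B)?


P(A|B) = P(A∩B)/P(B) = (25/48)/(34/48) = 25/34

25/34


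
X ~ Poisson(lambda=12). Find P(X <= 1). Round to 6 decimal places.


P(X<=1) = e^(-12)*12^0/0! + e^(-12)*12^1/1!
≈ 0.0000061442 + 0.0000737305
= 0.0000798747
≈ 0.000080

0.000080


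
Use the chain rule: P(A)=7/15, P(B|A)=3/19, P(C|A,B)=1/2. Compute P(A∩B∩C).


P(A∩B∩C) = P(A) * P(B|A) * P(C|A∩B)
= 7/15 * 3/19 * 1/2
= 7/95 * 1/2 = 7/190

7/190


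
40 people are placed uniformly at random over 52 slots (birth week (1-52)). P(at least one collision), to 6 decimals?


P(all different) = prod((52-i)/52 for i=0..39) = 0.000000
P(at least one match) = 1 - 0.000000 = 1.000000

1.000000


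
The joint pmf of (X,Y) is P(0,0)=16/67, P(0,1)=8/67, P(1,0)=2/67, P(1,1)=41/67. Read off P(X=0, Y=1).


Read from table: P(X=0, Y=1) = 8/67

8/67


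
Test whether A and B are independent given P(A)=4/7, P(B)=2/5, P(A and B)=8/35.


P(A)*P(B) = 4/7*2/5 = 8/35
P(A∩B) = 8/35, which equals P(A)P(B), so independent

Yes, A and B are independent


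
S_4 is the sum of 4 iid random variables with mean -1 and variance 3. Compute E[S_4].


E[S_n] = n*E[X_1] = 4*-1 = -4

-4


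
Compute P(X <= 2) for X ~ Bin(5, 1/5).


P(X<=2) = P(X=0) + P(X=1) + P(X=2)
= 1024/3125 + 256/625 + 128/625
= 2944/3125

2944/3125


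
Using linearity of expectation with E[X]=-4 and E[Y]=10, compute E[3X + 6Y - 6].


E[3X + 6Y - 6] = 3*E[X] + 6*E[Y] - 6
= (3)*(-4) + (6)*(10) + (-6)
= -12 + 60 - 6 = 42

42


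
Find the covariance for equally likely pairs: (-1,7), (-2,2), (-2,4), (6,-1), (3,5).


E[X]=4/5, E[Y]=17/5, E[XY]=-2
Cov(X,Y) = E[XY] - E[X]E[Y] = -2 - 4/5*17/5 = -118/25

-118/25


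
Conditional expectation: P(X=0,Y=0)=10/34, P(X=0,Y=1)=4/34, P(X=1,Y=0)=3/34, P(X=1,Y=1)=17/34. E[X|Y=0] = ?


P(Y=0) = 13/34
E[X|Y=0] = (0*10 + 1*3)/13 = 3/13

3/13


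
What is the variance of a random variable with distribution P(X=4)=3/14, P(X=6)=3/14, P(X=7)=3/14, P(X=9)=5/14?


E[X] = 48/7, E[X^2] = 354/7
Var(X) = E[X^2] - (E[X])^2 = 354/7 - (48/7)^2 = 174/49

174/49


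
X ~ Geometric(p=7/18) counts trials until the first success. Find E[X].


For geometric (trials until first success), E[X] = 1/p = 1/(7/18) = 18/7

18/7


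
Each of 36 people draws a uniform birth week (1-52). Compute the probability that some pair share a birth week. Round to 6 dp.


P(all different) = prod((52-i)/52 for i=0..35) = 0.000000
P(at least one match) = 1 - 0.000000 = 1.000000

1.000000


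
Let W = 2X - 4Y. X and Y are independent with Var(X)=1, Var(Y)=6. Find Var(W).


Independence => Cov(X,Y)=0
Var(2X - 4Y) = 2^2*Var(X) + (-4)^2*Var(Y)
= 4*1 + 16*6 = 100

100


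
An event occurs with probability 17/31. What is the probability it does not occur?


P(A') = 1 - P(A) = 1 - 17/31 = 14/31

14/31


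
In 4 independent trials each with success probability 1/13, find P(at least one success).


P(at least one) = 1 - P(none)
P(none) = (1 - 1/13)^4 = (12/13)^4 = 20736/28561
P(at least one) = 1 - 20736/28561 = 7825/28561

7825/28561


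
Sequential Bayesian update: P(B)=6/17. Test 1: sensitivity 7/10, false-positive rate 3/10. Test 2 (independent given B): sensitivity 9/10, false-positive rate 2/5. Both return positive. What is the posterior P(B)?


After test 1: P(+) = 7/10*6/17 + 3/10*11/17 = 15/34
P(B|+) = (21/85)/(15/34) = 14/25
After test 2 (use post1 as new prior): P(+) = 9/10*14/25 + 2/5*11/25 = 17/25
P(B|+,+) = (63/125)/(17/25) = 63/85

63/85


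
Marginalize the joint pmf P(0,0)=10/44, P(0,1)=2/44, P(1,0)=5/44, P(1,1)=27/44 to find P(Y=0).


P(Y=0) = P(0,0)+P(1,0) = 10/44 + 5/44 = 15/44

15/44


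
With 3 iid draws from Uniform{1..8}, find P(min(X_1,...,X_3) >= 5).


P(min >= 5) = P(all X_i >= 5) = (P(X_1 >= 5))^3
= (4/8)^3 = (1/2)^3 = 1/8

1/8


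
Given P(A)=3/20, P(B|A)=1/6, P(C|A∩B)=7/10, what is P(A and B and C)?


P(A∩B∩C) = P(A) * P(B|A) * P(C|A∩B)
= 3/20 * 1/6 * 7/10
= 1/40 * 7/10 = 7/400

7/400


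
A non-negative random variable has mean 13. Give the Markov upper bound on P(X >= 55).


Markov: P(X >= a) <= E[X]/a
P(X >= 55) <= 13/55

13/55


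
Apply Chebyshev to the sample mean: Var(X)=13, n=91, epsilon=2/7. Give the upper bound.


Var(Xbar) = Var(X)/n = 13/91
Chebyshev: P(|Xbar-mu| >= 2/7) <= Var(Xbar)/(2/7)^2 = (1/7)/(4/49) = 7/4
Bound exceeds 1, so trivial bound: 1

1


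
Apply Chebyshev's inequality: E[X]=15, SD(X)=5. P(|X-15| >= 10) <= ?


k = 10/5 = 2
Chebyshev: P(|X-mu| >= k*sigma) <= 1/k^2 = 1/2^2 = 1/4

1/4


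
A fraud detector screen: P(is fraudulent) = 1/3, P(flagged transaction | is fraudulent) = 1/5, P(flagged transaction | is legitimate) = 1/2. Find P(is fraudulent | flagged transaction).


P(A) = P(A|B)P(B) + P(A|B')P(B') = 1/5*1/3 + 1/2*2/3 = 2/5
P(B|A) = P(A|B)P(B)/P(A) = (1/15)/(2/5) = 1/6

1/6


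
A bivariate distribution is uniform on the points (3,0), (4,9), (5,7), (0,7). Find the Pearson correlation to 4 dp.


Cov(X,Y) = 0.5000, Var(X) = 3.5000, Var(Y) = 11.6875
rho = Cov/(sqrt(VarX)*sqrt(VarY)) = 0.0782

0.0782


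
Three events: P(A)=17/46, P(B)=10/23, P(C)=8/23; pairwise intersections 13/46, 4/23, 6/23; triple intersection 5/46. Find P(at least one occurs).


P(A∪B∪C) = P(A)+P(B)+P(C) - P(AB)-P(AC)-P(BC) + P(ABC)
= 17/46+10/23+8/23 - 13/46-4/23-6/23 + 5/46
= 25/46

25/46


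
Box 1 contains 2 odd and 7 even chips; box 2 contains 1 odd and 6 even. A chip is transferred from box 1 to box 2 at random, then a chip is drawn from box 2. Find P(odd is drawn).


P(transfer odd) = 2/9; P(transfer even) = 7/9
If odd transferred: Urn II has 2 odd of 8, so P(odd|odd moved) = 1/4
If even transferred: Urn II has 1 odd of 8, so P(odd|even moved) = 1/8
By total probability: P(odd) = 2/9*1/4 + 7/9*1/8 = 11/72

11/72


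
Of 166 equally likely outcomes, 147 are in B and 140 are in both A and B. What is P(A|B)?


P(A|B) = P(A∩B)/P(B) = (140/166)/(147/166) = 140/147 = 20/21

20/21


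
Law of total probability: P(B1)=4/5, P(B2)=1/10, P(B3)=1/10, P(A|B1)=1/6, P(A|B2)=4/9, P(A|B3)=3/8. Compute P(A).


P(A) = P(A|B1)P(B1) + P(A|B2)P(B2) + P(A|B3)P(B3)
= 1/6*4/5 + 4/9*1/10 + 3/8*1/10
= 2/15 + 2/45 + 3/80 = 31/144

31/144


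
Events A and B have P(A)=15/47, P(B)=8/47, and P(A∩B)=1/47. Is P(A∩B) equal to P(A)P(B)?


P(A)*P(B) = 15/47*8/47 = 120/2209
P(A∩B) = 1/47 != 120/2209, so not independent

No, A and B are not independent


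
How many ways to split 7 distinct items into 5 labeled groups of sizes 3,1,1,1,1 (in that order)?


7! = 5040
Denominator: 3!=6 * 1!=1 * 1!=1 * 1!=1 * 1!=1
Coefficient = 5040 / 6 = 840

840


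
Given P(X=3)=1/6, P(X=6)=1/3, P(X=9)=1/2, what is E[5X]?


E[5X] = sum(g(x)*P(x))
= 15*1/6 + 30*1/3 + 45*1/2
= 35

35


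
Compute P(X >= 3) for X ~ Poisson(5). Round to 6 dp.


P(X>=3) = 1 - P(X<=2) = 1 - (e^(-5)*5^0/0! + e^(-5)*5^1/1! + e^(-5)*5^2/2!)
≈ 1 - (0.0067379470 + 0.0336897350 + 0.0842243375)
= 1 - 0.1246520195 = 0.8753479805
≈ 0.875348

0.875348


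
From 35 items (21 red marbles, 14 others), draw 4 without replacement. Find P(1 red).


P(X=1) = C(21,1)*C(14,3) / C(35,4)
= 21*364 / 52360
= 7644/52360 = 273/1870

273/1870


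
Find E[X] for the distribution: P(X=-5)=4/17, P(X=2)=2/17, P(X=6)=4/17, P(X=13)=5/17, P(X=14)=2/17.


E[X] = sum(x * P(x))
= -5*4/17 + 2*2/17 + 6*4/17 + 13*5/17 + 14*2/17
= 101/17

101/17


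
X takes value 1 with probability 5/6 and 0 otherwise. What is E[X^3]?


For Bernoulli: X in {0,1}
E[X^3] = 0^3*(1-5/6) + 1^3*5/6 = 5/6

5/6


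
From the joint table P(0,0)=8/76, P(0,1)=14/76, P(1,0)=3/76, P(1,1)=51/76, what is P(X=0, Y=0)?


Read from table: P(X=0, Y=0) = 8/76 = 2/19

2/19


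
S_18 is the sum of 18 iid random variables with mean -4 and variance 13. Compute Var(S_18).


By independence, Var(S_n) = n*Var(X_1) = 18*13 = 234

234


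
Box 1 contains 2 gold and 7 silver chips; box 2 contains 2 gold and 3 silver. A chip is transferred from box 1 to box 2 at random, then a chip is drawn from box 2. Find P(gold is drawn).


P(transfer gold) = 2/9; P(transfer silver) = 7/9
If gold transferred: Urn II has 3 gold of 6, so P(gold|gold moved) = 1/2
If silver transferred: Urn II has 2 gold of 6, so P(gold|silver moved) = 1/3
By total probability: P(gold) = 2/9*1/2 + 7/9*1/3 = 10/27

10/27


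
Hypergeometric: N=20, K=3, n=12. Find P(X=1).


P(X=1) = C(3,1)*C(17,11) / C(20,12)
= 3*12376 / 125970
= 37128/125970 = 28/95

28/95


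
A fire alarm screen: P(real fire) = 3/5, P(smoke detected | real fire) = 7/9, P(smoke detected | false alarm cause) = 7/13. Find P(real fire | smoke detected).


P(A) = P(A|B)P(B) + P(A|B')P(B') = 7/9*3/5 + 7/13*2/5 = 133/195
P(B|A) = P(A|B)P(B)/P(A) = (7/15)/(133/195) = 13/19

13/19


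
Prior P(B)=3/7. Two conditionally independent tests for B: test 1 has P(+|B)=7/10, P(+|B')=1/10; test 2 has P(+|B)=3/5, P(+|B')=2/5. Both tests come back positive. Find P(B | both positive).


After test 1: P(+) = 7/10*3/7 + 1/10*4/7 = 5/14
P(B|+) = (3/10)/(5/14) = 21/25
After test 2 (use post1 as new prior): P(+) = 3/5*21/25 + 2/5*4/25 = 71/125
P(B|+,+) = (63/125)/(71/125) = 63/71

63/71


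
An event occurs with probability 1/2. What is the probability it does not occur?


P(A') = 1 - P(A) = 1 - 1/2 = 1/2

1/2


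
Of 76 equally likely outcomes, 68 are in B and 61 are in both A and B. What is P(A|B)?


P(A|B) = P(A∩B)/P(B) = (61/76)/(68/76) = 61/68

61/68


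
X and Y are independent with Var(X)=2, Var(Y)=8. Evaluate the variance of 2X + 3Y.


Independence => Cov(X,Y)=0
Var(2X + 3Y) = 2^2*Var(X) + 3^2*Var(Y)
= 4*2 + 9*8 = 80

80


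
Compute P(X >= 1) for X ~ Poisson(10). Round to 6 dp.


P(X>=1) = 1 - P(X<=0) = 1 - (e^(-10)*10^0/0!)
≈ 1 - 0.0000453999 = 0.9999546001
≈ 0.999955

0.999955


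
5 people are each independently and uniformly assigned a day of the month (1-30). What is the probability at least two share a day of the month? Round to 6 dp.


P(all different) = prod((30-i)/30 for i=0..4) = 0.703733
P(at least one match) = 1 - 0.703733 = 0.296267

0.296267


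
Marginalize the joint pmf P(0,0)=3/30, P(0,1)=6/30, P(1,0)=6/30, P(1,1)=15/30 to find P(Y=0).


P(Y=0) = P(0,0)+P(1,0) = 3/30 + 6/30 = 9/30 = 3/10

3/10


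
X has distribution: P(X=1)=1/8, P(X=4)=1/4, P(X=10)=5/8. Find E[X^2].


E[X^2] = sum(g(x)*P(x))
= 1*1/8 + 16*1/4 + 100*5/8
= 533/8

533/8


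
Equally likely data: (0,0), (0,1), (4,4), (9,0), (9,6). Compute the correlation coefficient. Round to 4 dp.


Cov(X,Y) = 4.3200, Var(X) = 16.2400, Var(Y) = 5.7600
rho = Cov/(sqrt(VarX)*sqrt(VarY)) = 0.4467

0.4467


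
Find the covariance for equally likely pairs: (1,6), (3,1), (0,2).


E[X]=4/3, E[Y]=3, E[XY]=3
Cov(X,Y) = E[XY] - E[X]E[Y] = 3 - 4/3*3 = -1

-1


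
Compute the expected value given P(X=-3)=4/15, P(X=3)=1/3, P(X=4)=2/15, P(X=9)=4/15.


E[X] = sum(x * P(x))
= -3*4/15 + 3*1/3 + 4*2/15 + 9*4/15
= 47/15

47/15


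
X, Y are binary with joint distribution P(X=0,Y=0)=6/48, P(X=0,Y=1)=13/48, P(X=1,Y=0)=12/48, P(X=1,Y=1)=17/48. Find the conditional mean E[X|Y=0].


P(Y=0) = 18/48
E[X|Y=0] = (0*6 + 1*12)/18 = 12/18 = 2/3

2/3


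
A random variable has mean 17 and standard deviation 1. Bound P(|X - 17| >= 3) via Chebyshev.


k = 3/1 = 3
Chebyshev: P(|X-mu| >= k*sigma) <= 1/k^2 = 1/3^2 = 1/9

1/9


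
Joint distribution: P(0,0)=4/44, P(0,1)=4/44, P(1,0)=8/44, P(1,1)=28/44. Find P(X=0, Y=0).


Read from table: P(X=0, Y=0) = 4/44 = 1/11

1/11


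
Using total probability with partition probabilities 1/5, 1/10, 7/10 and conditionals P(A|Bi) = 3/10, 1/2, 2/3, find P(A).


P(A) = P(A|B1)P(B1) + P(A|B2)P(B2) + P(A|B3)P(B3)
= 3/10*1/5 + 1/2*1/10 + 2/3*7/10
= 3/50 + 1/20 + 7/15 = 173/300

173/300


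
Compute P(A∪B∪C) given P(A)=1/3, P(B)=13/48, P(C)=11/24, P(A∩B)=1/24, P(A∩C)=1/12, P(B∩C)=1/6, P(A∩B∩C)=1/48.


P(A∪B∪C) = P(A)+P(B)+P(C) - P(AB)-P(AC)-P(BC) + P(ABC)
= 1/3+13/48+11/24 - 1/24-1/12-1/6 + 1/48
= 19/24

19/24


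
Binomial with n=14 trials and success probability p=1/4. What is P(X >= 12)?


P(X>=12) = P(X=12) + P(X=13) + P(X=14)
= 819/268435456 + 21/134217728 + 1/268435456
= 431/134217728

431/134217728


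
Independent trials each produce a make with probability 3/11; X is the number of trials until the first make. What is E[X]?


For geometric (trials until first success), E[X] = 1/p = 1/(3/11) = 11/3

11/3


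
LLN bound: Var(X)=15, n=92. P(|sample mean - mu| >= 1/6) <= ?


Var(Xbar) = Var(X)/n = 15/92
Chebyshev: P(|Xbar-mu| >= 1/6) <= Var(Xbar)/(1/6)^2 = (15/92)/(1/36) = 135/23
Bound exceeds 1, so trivial bound: 1

1


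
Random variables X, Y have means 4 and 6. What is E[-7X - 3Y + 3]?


E[-7X - 3Y + 3] = -7*E[X] - 3*E[Y] + 3
= (-7)*(4) + (-3)*(6) + (3)
= -28 - 18 + 3 = -43

-43


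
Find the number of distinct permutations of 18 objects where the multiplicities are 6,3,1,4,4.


18! = 6402373705728000
Denominator: 6!=720 * 3!=6 * 1!=1 * 4!=24 * 4!=24
Coefficient = 6402373705728000 / 2488320 = 2572970400

2572970400


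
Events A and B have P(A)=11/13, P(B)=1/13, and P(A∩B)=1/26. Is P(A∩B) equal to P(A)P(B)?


P(A)*P(B) = 11/13*1/13 = 11/169
P(A∩B) = 1/26 != 11/169, so not independent

No, A and B are not independent


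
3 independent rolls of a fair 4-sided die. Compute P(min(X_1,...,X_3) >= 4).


P(min >= 4) = P(all X_i >= 4) = (P(X_1 >= 4))^3
= (1/4)^3 = 1/64

1/64


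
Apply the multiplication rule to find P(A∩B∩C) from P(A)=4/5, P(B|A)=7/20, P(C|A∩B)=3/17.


P(A∩B∩C) = P(A) * P(B|A) * P(C|A∩B)
= 4/5 * 7/20 * 3/17
= 7/25 * 3/17 = 21/425

21/425


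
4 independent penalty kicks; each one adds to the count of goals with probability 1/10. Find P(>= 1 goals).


P(at least one) = 1 - P(none)
P(none) = (1 - 1/10)^4 = (9/10)^4 = 6561/10000
P(at least one) = 1 - 6561/10000 = 3439/10000

3439/10000


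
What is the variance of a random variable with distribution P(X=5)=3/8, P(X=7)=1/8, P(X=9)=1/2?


E[X] = 29/4, E[X^2] = 56
Var(X) = E[X^2] - (E[X])^2 = 56 - (29/4)^2 = 55/16

55/16


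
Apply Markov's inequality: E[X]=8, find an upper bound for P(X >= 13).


Markov: P(X >= a) <= E[X]/a
P(X >= 13) <= 8/13

8/13


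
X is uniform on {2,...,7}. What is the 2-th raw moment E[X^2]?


E[X^2] = (1/6) * sum(x^2 for x=2..7)
= 139/6

139/6


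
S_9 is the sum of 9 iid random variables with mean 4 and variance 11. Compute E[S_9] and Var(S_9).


E[S_n] = n*mu = 9*4 = 36
Var(S_n) = n*sigma^2 = 9*11 = 99

E[S_9]=36, Var(S_9)=99


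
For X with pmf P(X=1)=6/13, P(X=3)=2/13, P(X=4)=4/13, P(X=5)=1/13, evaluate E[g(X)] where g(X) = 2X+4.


E[2X+4] = sum(g(x)*P(x))
= 6*6/13 + 10*2/13 + 12*4/13 + 14*1/13
= 118/13

118/13


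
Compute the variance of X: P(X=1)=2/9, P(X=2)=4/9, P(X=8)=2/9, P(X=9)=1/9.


E[X] = 35/9, E[X^2] = 227/9
Var(X) = E[X^2] - (E[X])^2 = 227/9 - (35/9)^2 = 818/81

818/81


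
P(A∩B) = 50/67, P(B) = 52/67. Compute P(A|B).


P(A|B) = P(A∩B)/P(B) = (50/67)/(52/67) = 50/52 = 25/26

25/26


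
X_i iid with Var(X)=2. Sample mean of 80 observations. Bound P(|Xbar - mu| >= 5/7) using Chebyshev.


Var(Xbar) = Var(X)/n = 2/80
Chebyshev: P(|Xbar-mu| >= 5/7) <= Var(Xbar)/(5/7)^2 = (1/40)/(25/49) = 49/1000

49/1000


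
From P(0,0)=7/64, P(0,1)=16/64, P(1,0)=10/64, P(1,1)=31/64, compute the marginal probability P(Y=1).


P(Y=1) = P(0,1)+P(1,1) = 16/64 + 31/64 = 47/64

47/64


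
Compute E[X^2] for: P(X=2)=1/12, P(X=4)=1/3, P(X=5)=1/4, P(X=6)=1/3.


E[X^2] = sum(x^2 * P(x))
= 4*1/12 + 16*1/3 + 25*1/4 + 36*1/3
= 287/12

287/12


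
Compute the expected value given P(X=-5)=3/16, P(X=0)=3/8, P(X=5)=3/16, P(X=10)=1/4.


E[X] = sum(x * P(x))
= -5*3/16 + 0*3/8 + 5*3/16 + 10*1/4
= 5/2

5/2


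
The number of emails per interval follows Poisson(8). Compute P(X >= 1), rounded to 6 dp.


P(X>=1) = 1 - P(X<=0) = 1 - (e^(-8)*8^0/0!)
≈ 1 - 0.0003354626 = 0.9996645374
≈ 0.999665

0.999665


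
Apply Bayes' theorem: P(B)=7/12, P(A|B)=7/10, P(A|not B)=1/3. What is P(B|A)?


P(A) = P(A|B)P(B) + P(A|B')P(B') = 7/10*7/12 + 1/3*5/12 = 197/360
P(B|A) = P(A|B)P(B)/P(A) = (49/120)/(197/360) = 147/197

147/197


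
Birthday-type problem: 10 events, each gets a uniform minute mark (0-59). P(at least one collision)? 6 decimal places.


P(all different) = prod((60-i)/60 for i=0..9) = 0.452468
P(at least one match) = 1 - 0.452468 = 0.547532

0.547532


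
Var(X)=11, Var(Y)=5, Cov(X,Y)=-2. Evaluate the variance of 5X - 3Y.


Var(5X - 3Y) = 5^2*Var(X) + (-3)^2*Var(Y) + 2*5*(-3)*Cov(X,Y)
= 25*11 + 9*5 - 30*(-2)
= 275 + 45 + 60 = 380

380


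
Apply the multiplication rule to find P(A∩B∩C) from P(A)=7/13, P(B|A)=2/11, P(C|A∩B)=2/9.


P(A∩B∩C) = P(A) * P(B|A) * P(C|A∩B)
= 7/13 * 2/11 * 2/9
= 14/143 * 2/9 = 28/1287

28/1287


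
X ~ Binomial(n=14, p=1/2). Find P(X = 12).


P(X=12) = C(14,12) * p^12 * (1-p)^2
= 91 * 1/4096 * 1/4
= 91/16384

91/16384


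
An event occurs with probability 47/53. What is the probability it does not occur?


P(A') = 1 - P(A) = 1 - 47/53 = 6/53

6/53


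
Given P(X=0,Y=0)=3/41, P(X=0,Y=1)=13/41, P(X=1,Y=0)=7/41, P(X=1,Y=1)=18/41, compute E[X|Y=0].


P(Y=0) = 10/41
E[X|Y=0] = (0*3 + 1*7)/10 = 7/10

7/10


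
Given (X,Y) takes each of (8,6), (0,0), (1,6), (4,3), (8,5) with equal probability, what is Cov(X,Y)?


E[X]=21/5, E[Y]=4, E[XY]=106/5
Cov(X,Y) = E[XY] - E[X]E[Y] = 106/5 - 21/5*4 = 22/5

22/5


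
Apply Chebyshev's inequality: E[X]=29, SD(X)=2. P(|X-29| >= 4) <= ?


k = 4/2 = 2
Chebyshev: P(|X-mu| >= k*sigma) <= 1/k^2 = 1/2^2 = 1/4

1/4


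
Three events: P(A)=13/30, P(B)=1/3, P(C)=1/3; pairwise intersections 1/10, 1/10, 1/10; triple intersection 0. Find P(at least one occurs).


P(A∪B∪C) = P(A)+P(B)+P(C) - P(AB)-P(AC)-P(BC) + P(ABC)
= 13/30+1/3+1/3 - 1/10-1/10-1/10 + 0
= 4/5

4/5


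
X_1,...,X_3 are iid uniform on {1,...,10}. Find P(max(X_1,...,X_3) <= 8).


P(max <= 8) = P(all X_i <= 8) = (P(X_1 <= 8))^3
= (8/10)^3 = (4/5)^3 = 64/125

64/125


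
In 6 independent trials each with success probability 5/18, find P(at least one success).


P(at least one) = 1 - P(none)
P(none) = (1 - 5/18)^6 = (13/18)^6 = 4826809/34012224
P(at least one) = 1 - 4826809/34012224 = 29185415/34012224

29185415/34012224


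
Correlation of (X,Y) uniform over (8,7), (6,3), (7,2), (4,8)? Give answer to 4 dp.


Cov(X,Y) = -1.2500, Var(X) = 2.1875, Var(Y) = 6.5000
rho = Cov/(sqrt(VarX)*sqrt(VarY)) = -0.3315

-0.3315


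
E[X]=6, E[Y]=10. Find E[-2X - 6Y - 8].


E[-2X - 6Y - 8] = -2*E[X] - 6*E[Y] - 8
= (-2)*(6) + (-6)*(10) + (-8)
= -12 - 60 - 8 = -80

-80


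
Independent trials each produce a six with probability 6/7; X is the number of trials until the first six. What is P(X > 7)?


P(X > 7) = P(first 7 trials all fail) = (1-p)^7 = (1/7)^7 = 1/823543

1/823543


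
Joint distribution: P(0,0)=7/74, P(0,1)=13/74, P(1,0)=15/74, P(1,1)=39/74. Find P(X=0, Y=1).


Read from table: P(X=0, Y=1) = 13/74

13/74


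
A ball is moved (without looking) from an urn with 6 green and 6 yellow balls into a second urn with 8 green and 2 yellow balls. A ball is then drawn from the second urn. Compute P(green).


P(transfer green) = 6/12 = 1/2; P(transfer yellow) = 1/2
If green transferred: Urn II has 9 green of 11, so P(green|green moved) = 9/11
If yellow transferred: Urn II has 8 green of 11, so P(green|yellow moved) = 8/11
By total probability: P(green) = 1/2*9/11 + 1/2*8/11 = 17/22

17/22


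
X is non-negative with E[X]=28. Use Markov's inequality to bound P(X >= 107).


Markov: P(X >= a) <= E[X]/a
P(X >= 107) <= 28/107

28/107


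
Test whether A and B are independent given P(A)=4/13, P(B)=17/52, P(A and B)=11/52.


P(A)*P(B) = 4/13*17/52 = 17/169
P(A∩B) = 11/52 != 17/169, so not independent

No, A and B are not independent


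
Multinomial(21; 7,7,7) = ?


21! = 51090942171709440000
Denominator: 7!=5040 * 7!=5040 * 7!=5040
Coefficient = 51090942171709440000 / 128024064000 = 399072960

399072960


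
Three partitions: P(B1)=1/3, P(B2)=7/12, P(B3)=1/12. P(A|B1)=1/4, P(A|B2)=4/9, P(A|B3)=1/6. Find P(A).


P(A) = P(A|B1)P(B1) + P(A|B2)P(B2) + P(A|B3)P(B3)
= 1/4*1/3 + 4/9*7/12 + 1/6*1/12
= 1/12 + 7/27 + 1/72 = 77/216

77/216


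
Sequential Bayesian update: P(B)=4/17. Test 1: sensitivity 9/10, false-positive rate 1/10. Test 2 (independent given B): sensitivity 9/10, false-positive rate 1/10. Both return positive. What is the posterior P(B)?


After test 1: P(+) = 9/10*4/17 + 1/10*13/17 = 49/170
P(B|+) = (18/85)/(49/170) = 36/49
After test 2 (use post1 as new prior): P(+) = 9/10*36/49 + 1/10*13/49 = 337/490
P(B|+,+) = (162/245)/(337/490) = 324/337

324/337


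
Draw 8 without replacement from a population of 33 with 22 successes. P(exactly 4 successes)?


P(X=4) = C(22,4)*C(11,4) / C(33,8)
= 7315*330 / 13884156
= 2413950/13884156 = 36575/210366

36575/210366


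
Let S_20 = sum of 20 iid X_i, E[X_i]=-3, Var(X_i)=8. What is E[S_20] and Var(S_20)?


E[S_n] = n*mu = 20*-3 = -60
Var(S_n) = n*sigma^2 = 20*8 = 160

E[S_20]=-60, Var(S_20)=160


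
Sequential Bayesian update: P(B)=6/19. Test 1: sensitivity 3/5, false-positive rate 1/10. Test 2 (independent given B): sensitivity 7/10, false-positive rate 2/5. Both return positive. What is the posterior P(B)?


After test 1: P(+) = 3/5*6/19 + 1/10*13/19 = 49/190
P(B|+) = (18/95)/(49/190) = 36/49
After test 2 (use post1 as new prior): P(+) = 7/10*36/49 + 2/5*13/49 = 152/245
P(B|+,+) = (18/35)/(152/245) = 63/76

63/76


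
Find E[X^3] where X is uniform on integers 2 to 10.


E[X^3] = (1/9) * sum(x^3 for x=2..10)
= 3024/9 = 336

336


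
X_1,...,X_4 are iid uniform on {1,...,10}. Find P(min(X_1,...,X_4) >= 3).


P(min >= 3) = P(all X_i >= 3) = (P(X_1 >= 3))^4
= (8/10)^4 = (4/5)^4 = 256/625

256/625


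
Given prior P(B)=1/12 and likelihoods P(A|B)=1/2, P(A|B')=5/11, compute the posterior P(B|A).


P(A) = P(A|B)P(B) + P(A|B')P(B') = 1/2*1/12 + 5/11*11/12 = 11/24
P(B|A) = P(A|B)P(B)/P(A) = (1/24)/(11/24) = 1/11

1/11


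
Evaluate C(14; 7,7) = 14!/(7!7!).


14! = 87178291200
Denominator: 7!=5040 * 7!=5040
Coefficient = 87178291200 / 25401600 = 3432

3432


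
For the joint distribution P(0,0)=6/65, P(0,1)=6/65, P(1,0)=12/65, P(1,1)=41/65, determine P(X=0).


P(X=0) = P(0,0)+P(0,1) = 6/65 + 6/65 = 12/65

12/65


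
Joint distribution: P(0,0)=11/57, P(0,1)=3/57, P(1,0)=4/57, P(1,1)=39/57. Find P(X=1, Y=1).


Read from table: P(X=1, Y=1) = 39/57 = 13/19

13/19


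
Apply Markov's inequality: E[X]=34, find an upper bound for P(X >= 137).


Markov: P(X >= a) <= E[X]/a
P(X >= 137) <= 34/137

34/137


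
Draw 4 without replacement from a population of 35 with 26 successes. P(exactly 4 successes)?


P(X=4) = C(26,4)*C(9,0) / C(35,4)
= 14950*1 / 52360
= 14950/52360 = 1495/5236

1495/5236


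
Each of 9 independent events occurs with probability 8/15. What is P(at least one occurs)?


P(at least one) = 1 - P(none)
P(none) = (1 - 8/15)^9 = (7/15)^9 = 40353607/38443359375
P(at least one) = 1 - 40353607/38443359375 = 38403005768/38443359375

38403005768/38443359375


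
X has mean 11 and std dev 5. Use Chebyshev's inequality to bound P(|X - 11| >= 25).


k = 25/5 = 5
Chebyshev: P(|X-mu| >= k*sigma) <= 1/k^2 = 1/5^2 = 1/25

1/25


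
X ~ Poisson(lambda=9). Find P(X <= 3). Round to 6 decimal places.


P(X<=3) = e^(-9)*9^0/0! + e^(-9)*9^1/1! + e^(-9)*9^2/2! + e^(-9)*9^3/3!
≈ 0.0001234098 + 0.0011106882 + 0.0049980971 + 0.0149942912
= 0.0212264863
≈ 0.021226

0.021226


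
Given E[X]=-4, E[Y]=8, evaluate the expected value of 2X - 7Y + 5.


E[2X - 7Y + 5] = 2*E[X] - 7*E[Y] + 5
= (2)*(-4) + (-7)*(8) + (5)
= -8 - 56 + 5 = -59

-59


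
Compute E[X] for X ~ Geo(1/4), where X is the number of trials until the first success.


For geometric (trials until first success), E[X] = 1/p = 1/(1/4) = 4

4


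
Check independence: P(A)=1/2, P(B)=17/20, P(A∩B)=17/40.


P(A)*P(B) = 1/2*17/20 = 17/40
P(A∩B) = 17/40, which equals P(A)P(B), so independent

Yes, A and B are independent


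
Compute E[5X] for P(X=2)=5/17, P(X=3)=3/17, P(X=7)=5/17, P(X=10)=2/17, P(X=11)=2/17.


E[5X] = sum(g(x)*P(x))
= 10*5/17 + 15*3/17 + 35*5/17 + 50*2/17 + 55*2/17
= 480/17

480/17


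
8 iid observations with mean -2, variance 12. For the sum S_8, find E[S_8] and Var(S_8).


E[S_n] = n*mu = 8*-2 = -16
Var(S_n) = n*sigma^2 = 8*12 = 96

E[S_8]=-16, Var(S_8)=96


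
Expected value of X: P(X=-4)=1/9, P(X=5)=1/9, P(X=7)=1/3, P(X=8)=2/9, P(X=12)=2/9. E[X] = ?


E[X] = sum(x * P(x))
= -4*1/9 + 5*1/9 + 7*1/3 + 8*2/9 + 12*2/9
= 62/9

62/9


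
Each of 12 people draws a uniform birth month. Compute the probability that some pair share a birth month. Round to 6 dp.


P(all different) = prod((12-i)/12 for i=0..11) = 0.000054
P(at least one match) = 1 - 0.000054 = 0.999946

0.999946


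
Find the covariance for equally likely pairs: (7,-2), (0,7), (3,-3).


E[X]=10/3, E[Y]=2/3, E[XY]=-23/3
Cov(X,Y) = E[XY] - E[X]E[Y] = -23/3 - 10/3*2/3 = -89/9

-89/9


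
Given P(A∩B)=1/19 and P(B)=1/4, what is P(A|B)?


P(A|B) = P(A∩B)/P(B) = (4/76)/(19/76) = 4/19

4/19


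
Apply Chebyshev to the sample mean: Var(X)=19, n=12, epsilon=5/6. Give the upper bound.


Var(Xbar) = Var(X)/n = 19/12
Chebyshev: P(|Xbar-mu| >= 5/6) <= Var(Xbar)/(5/6)^2 = (19/12)/(25/36) = 57/25
Bound exceeds 1, so trivial bound: 1

1


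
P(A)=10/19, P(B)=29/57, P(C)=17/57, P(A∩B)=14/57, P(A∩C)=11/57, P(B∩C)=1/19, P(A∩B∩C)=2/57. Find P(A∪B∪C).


P(A∪B∪C) = P(A)+P(B)+P(C) - P(AB)-P(AC)-P(BC) + P(ABC)
= 10/19+29/57+17/57 - 14/57-11/57-1/19 + 2/57
= 50/57

50/57


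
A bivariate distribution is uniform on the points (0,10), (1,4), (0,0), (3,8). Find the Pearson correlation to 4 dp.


Cov(X,Y) = 1.5000, Var(X) = 1.5000, Var(Y) = 14.7500
rho = Cov/(sqrt(VarX)*sqrt(VarY)) = 0.3189

0.3189


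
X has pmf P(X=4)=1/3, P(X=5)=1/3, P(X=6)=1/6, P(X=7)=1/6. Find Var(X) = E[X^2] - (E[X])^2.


E[X] = 31/6, E[X^2] = 167/6
Var(X) = E[X^2] - (E[X])^2 = 167/6 - (31/6)^2 = 41/36

41/36


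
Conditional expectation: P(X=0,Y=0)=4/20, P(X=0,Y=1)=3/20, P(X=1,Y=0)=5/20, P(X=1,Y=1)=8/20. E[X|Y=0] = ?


P(Y=0) = 9/20
E[X|Y=0] = (0*4 + 1*5)/9 = 5/9

5/9


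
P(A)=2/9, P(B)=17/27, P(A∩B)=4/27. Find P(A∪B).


P(A∪B) = P(A) + P(B) - P(A∩B)
= 2/9 + 17/27 - 4/27 = 19/27

19/27
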